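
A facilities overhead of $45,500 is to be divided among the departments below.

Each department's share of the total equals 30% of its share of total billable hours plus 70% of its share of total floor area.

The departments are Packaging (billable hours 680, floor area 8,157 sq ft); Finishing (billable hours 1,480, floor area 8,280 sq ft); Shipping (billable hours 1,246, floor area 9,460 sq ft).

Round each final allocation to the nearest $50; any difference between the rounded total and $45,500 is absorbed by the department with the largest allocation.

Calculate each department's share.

Totals — billable hours 3,406, floor area 25,897.
Blended shares (30% billable hours + 70% floor area): Packaging 0.2804; Finishing 0.3542; Shipping 0.3655.
Raw shares: Packaging 12,757.26; Finishing 16,114.64; Shipping 16,628.10.
At nearest $50: Packaging $12,750; Finishing $16,100; Shipping $16,650. Sum = $45,500.
No rounding difference to absorb.

Packaging: $12,750 · Finishing: $16,100 · Shipping: $16,650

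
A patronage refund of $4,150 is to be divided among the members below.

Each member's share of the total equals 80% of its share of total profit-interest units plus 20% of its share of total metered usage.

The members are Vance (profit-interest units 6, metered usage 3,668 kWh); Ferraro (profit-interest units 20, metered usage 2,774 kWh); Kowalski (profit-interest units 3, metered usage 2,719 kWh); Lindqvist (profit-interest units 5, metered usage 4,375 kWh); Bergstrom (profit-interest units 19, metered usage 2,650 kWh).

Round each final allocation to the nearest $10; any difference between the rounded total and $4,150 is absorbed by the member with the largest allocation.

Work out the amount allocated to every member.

Vance: $560 | Ferraro: $1,390 | Kowalski: $330 | Lindqvist: $540 | Bergstrom: $1,330

Totals — profit-interest units 53, metered usage 16,186.
Combined weights (80% profit-interest units + 20% metered usage): Vance 0.1359; Ferraro 0.3362; Kowalski 0.0789; Lindqvist 0.1295; Bergstrom 0.3195.
Pro-rata amounts: Vance 563.94; Ferraro 1,395.08; Kowalski 327.35; Lindqvist 537.55; Bergstrom 1,326.08.
After rounding ($10): Vance $560; Ferraro $1,400; Kowalski $330; Lindqvist $540; Bergstrom $1,330. Sum = $4,160.
Difference $4,150 − $4,160 = −$10 applied to largest allocation (Ferraro): Ferraro becomes $1,390.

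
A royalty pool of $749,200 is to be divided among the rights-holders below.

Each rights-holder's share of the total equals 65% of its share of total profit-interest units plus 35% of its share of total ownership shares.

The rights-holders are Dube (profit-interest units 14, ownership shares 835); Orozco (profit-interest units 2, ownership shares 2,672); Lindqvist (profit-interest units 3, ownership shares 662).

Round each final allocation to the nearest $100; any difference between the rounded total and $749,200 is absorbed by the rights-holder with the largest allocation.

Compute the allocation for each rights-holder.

Dube: $411,400 | Orozco: $219,300 | Lindqvist: $118,500

Profit-interest units total 19; ownership shares total 4,169.
Combined weights (65% profit-interest units + 35% ownership shares): Dube 0.5490; Orozco 0.2927; Lindqvist 0.1582.
Unrounded shares: Dube 411,346.85; Orozco 219,323.38; Lindqvist 118,529.78.
At nearest $100: Dube $411,300; Orozco $219,300; Lindqvist $118,500. Sum = $749,100.
Difference $749,200 − $749,100 = +$100 applied to largest allocation (Dube): Dube becomes $411,400.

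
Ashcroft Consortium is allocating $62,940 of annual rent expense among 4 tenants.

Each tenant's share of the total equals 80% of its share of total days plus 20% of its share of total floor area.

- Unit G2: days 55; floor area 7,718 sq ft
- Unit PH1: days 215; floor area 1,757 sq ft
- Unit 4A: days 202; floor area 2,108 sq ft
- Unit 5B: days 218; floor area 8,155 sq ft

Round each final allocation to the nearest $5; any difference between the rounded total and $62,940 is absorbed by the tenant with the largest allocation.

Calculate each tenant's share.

Totals — days 690, floor area 19,738.
Combined weights (80% days + 20% floor area): Unit G2 0.1420; Unit PH1 0.2671; Unit 4A 0.2556; Unit 5B 0.3354.
Proportional shares: Unit G2 8,935.76; Unit PH1 16,809.93; Unit 4A 16,085.12; Unit 5B 21,109.20.
After rounding ($5): Unit G2 $8,935; Unit PH1 $16,810; Unit 4A $16,085; Unit 5B $21,110. Sum = $62,940.
Sum already equals the total — no adjustment.

Unit G2: $8,935 | Unit PH1: $16,810 | Unit 4A: $16,085 | Unit 5B: $21,110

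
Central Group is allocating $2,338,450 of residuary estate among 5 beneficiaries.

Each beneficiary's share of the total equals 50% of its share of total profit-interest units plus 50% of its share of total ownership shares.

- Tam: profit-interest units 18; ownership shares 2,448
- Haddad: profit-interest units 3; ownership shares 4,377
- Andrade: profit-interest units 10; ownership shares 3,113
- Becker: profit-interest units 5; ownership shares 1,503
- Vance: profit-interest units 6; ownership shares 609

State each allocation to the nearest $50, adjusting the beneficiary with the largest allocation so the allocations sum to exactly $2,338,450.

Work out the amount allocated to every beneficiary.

Tam: $738,650; Haddad: $508,200; Andrade: $580,450; Becker: $285,050; Vance: $226,100

Totals — profit-interest units 42, ownership shares 12,050.
Composite weights (50% profit-interest units + 50% ownership shares): Tam 0.3159; Haddad 0.2173; Andrade 0.2482; Becker 0.1219; Vance 0.0967.
Pro-rata amounts: Tam 738,628.61; Haddad 508,221.29; Andrade 580,444.78; Becker 285,031.23; Vance 226,124.10.
Rounded to nearest $50: Tam $738,650; Haddad $508,200; Andrade $580,450; Becker $285,050; Vance $226,100. Sum = $2,338,450.
Rounded total matches; no reconciliation needed.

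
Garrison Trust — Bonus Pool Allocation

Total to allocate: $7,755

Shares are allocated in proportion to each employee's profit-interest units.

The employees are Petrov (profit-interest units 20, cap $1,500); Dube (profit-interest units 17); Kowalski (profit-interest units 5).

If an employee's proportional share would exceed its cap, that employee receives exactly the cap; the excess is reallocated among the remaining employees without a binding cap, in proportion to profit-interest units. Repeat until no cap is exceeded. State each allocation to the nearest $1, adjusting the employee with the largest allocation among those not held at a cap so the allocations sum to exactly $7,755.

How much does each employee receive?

Petrov: $1,500; Dube: $4,833; Kowalski: $1,422

Profit-interest units total: 42.
Proportional shares (ignoring caps): Petrov 3,692.86; Dube 3,138.93; Kowalski 923.21.
Held at cap: Petrov ($1,500); balance $6,255 reallocated over remaining profit-interest units 22.
Redistributed shares: Dube 4,833.41 → $4,833; Kowalski 1,421.59 → $1,422.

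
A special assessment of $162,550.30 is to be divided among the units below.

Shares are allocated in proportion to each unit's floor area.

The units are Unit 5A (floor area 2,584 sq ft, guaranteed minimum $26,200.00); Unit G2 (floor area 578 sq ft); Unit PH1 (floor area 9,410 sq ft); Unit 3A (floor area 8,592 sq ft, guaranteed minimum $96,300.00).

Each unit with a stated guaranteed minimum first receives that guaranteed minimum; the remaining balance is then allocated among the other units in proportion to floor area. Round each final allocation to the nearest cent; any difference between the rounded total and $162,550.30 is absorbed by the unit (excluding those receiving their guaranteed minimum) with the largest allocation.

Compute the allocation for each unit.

Unit 5A: $26,200.00; Unit G2: $2,317.69; Unit PH1: $37,732.61; Unit 3A: $96,300.00

Minimums first: Unit 5A $26,200.00; Unit 3A $96,300.00. Residual $40,050.30.
Residual split over remaining floor area 9,988: Unit G2 2,317.6886 → $2,317.69; Unit PH1 37,732.6114 → $37,732.61.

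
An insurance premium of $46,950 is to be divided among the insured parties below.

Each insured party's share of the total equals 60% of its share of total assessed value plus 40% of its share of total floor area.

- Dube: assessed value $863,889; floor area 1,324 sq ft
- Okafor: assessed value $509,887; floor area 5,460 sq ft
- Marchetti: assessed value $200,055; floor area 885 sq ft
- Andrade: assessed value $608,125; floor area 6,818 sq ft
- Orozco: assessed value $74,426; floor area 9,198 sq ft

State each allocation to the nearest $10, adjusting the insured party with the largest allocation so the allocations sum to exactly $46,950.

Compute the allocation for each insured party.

Dube: $11,840 | Okafor: $10,700 | Marchetti: $3,200 | Andrade: $12,990 | Orozco: $8,220

Assessed value total 2,256,382; floor area total 23,685.
Combined weights (60% assessed value + 40% floor area): Dube 0.2521; Okafor 0.2278; Marchetti 0.0681; Andrade 0.2769; Orozco 0.1751.
Pro-rata amounts: Dube 11,835.11; Okafor 10,695.001; Marchetti 3,199.33; Andrade 12,998.23; Orozco 8,222.34.
At nearest $10: Dube $11,840; Okafor $10,700; Marchetti $3,200; Andrade $13,000; Orozco $8,220. Sum = $46,960.
Difference $46,950 − $46,960 = −$10 applied to largest allocation (Andrade): Andrade becomes $12,990.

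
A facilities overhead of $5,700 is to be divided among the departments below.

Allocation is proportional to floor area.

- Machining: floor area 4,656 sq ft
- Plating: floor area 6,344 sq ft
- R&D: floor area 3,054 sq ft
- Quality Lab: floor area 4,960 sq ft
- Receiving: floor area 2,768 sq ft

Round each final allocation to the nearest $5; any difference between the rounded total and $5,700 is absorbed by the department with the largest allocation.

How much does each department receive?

Machining: $1,220 | Plating: $1,655 | R&D: $800 | Quality Lab: $1,300 | Receiving: $725

Combined floor area = 21,782.
Unrounded shares: Machining 4,656/21,782 × $5,700 = 1,218.40; Plating 6,344/21,782 × $5,700 = 1,660.12; R&D 3,054/21,782 × $5,700 = 799.18; Quality Lab 4,960/21,782 × $5,700 = 1,297.95; Receiving 2,768/21,782 × $5,700 = 724.34.
At nearest $5: Machining $1,220; Plating $1,660; R&D $800; Quality Lab $1,300; Receiving $725. Sum = $5,705.
Difference $5,700 − $5,705 = −$5 applied to largest allocation (Plating): Plating becomes $1,655.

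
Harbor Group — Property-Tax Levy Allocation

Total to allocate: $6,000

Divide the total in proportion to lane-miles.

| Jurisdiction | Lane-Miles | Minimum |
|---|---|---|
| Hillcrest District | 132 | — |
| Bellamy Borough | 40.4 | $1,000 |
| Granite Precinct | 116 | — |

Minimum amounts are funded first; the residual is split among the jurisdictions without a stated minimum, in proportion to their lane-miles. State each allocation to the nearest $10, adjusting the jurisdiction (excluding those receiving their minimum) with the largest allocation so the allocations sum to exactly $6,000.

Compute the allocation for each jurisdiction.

Hillcrest District: $2,660 | Bellamy Borough: $1,000 | Granite Precinct: $2,340

Fund the minimums — Bellamy Borough $1,000. Residual $5,000.
Residual split over remaining lane-miles 248: Hillcrest District 2,661.29 → $2,660; Granite Precinct 2,338.71 → $2,340.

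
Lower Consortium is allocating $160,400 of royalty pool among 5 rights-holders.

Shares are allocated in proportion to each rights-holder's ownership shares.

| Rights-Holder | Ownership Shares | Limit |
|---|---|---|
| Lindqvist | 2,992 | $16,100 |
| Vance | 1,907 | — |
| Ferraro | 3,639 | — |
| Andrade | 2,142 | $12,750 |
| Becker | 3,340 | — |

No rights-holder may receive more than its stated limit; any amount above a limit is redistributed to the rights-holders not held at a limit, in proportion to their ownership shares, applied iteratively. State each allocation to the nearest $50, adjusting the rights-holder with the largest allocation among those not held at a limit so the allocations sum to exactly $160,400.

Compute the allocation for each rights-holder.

Lindqvist: $16,100 · Vance: $28,250 · Ferraro: $53,850 · Andrade: $12,750 · Becker: $49,450

Combined ownership shares = 14,020.
Proportional shares (ignoring caps): Lindqvist 34,230.87; Vance 21,817.60; Ferraro 41,633.07; Andrade 24,506.19; Becker 38,212.27.
Cap binds for Lindqvist ($16,100), Andrade ($12,750); balance $131,550 reallocated over remaining ownership shares 8,886.
Shares after redistribution: Vance 28,231.58 → $28,250; Ferraro 53,872.43 → $53,850; Becker 49,445.98 → $49,450.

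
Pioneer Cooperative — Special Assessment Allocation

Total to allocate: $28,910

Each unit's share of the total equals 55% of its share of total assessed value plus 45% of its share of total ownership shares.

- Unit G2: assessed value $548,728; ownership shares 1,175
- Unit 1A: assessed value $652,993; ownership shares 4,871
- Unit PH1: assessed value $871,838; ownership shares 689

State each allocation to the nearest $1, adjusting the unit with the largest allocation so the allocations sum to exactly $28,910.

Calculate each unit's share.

Totals — assessed value 2,073,559, ownership shares 6,735.
Blended shares (55% assessed value + 45% ownership shares): Unit G2 0.2241; Unit 1A 0.4987; Unit PH1 0.2773.
Proportional shares: Unit G2 6,477.43; Unit 1A 14,416.24; Unit PH1 8,016.33.
At nearest $1: Unit G2 $6,477; Unit 1A $14,416; Unit PH1 $8,016. Sum = $28,909.
Difference $28,910 − $28,909 = +$1 applied to largest allocation (Unit 1A): Unit 1A becomes $14,417.

Unit G2: $6,477 · Unit 1A: $14,417 · Unit PH1: $8,016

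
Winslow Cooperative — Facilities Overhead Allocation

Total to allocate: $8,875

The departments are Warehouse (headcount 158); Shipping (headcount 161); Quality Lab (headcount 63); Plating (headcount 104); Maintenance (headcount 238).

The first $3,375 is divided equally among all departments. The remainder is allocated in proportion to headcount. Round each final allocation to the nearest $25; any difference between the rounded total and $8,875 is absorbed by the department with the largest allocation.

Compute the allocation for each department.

$3,375 shared equally gives $675 per department.
Remainder $5,500 by headcount (total 724): Warehouse 1,200.28 → $1,200; Shipping 1,223.07 → $1,225; Quality Lab 478.59 → $475; Plating 790.06 → $800; Maintenance 1,808.01 → $1,800.
Totals: Warehouse $675 + $1,200 = $1,875; Shipping $675 + $1,225 = $1,900; Quality Lab $675 + $475 = $1,150; Plating $675 + $800 = $1,475; Maintenance $675 + $1,800 = $2,475.

Warehouse: $1,875; Shipping: $1,900; Quality Lab: $1,150; Plating: $1,475; Maintenance: $2,475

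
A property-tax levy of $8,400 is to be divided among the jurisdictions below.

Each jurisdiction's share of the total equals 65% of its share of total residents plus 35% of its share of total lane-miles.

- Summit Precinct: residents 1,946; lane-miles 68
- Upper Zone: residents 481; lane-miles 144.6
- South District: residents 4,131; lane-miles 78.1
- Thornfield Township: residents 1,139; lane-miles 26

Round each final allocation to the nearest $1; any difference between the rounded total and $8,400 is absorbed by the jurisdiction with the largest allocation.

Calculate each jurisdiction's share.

Summit Precinct: $2,012; Upper Zone: $1,684; South District: $3,655; Thornfield Township: $1,049

Residents total 7,697; lane-miles total 316.7.
Composite weights (65% residents + 35% lane-miles): Summit Precinct 0.2395; Upper Zone 0.2004; South District 0.4352; Thornfield Township 0.1249.
Raw shares: Summit Precinct 2,011.69; Upper Zone 1,683.56; South District 3,655.42; Thornfield Township 1,049.33.
At nearest $1: Summit Precinct $2,012; Upper Zone $1,684; South District $3,655; Thornfield Township $1,049. Sum = $8,400.
No rounding difference to absorb.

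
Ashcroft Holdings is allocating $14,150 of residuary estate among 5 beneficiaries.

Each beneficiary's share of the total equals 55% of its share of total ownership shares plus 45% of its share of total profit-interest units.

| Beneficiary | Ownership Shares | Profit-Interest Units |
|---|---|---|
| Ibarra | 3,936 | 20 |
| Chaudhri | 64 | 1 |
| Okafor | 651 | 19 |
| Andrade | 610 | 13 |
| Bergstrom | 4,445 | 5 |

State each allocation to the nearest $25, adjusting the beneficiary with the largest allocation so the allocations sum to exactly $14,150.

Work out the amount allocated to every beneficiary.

Ibarra: $5,350; Chaudhri: $150; Okafor: $2,600; Andrade: $1,925; Bergstrom: $4,125

Totals — ownership shares 9,706, profit-interest units 58.
Blended shares (55% ownership shares + 45% profit-interest units): Ibarra 0.3782; Chaudhri 0.0114; Okafor 0.1843; Andrade 0.1354; Bergstrom 0.2907.
Pro-rata amounts: Ibarra 5,351.67; Chaudhri 161.10; Okafor 2,607.89; Andrade 1,916.31; Bergstrom 4,113.03.
Rounded to nearest $25: Ibarra $5,350; Chaudhri $150; Okafor $2,600; Andrade $1,925; Bergstrom $4,125. Sum = $14,150.
Rounded total matches; no reconciliation needed.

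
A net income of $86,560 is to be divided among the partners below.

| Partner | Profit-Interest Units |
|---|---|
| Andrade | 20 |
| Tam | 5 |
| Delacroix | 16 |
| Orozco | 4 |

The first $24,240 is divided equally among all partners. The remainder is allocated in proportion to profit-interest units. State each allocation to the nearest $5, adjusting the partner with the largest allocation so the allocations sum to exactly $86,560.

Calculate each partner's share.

Andrade: $33,755 | Tam: $12,985 | Delacroix: $28,220 | Orozco: $11,600

First tranche $24,240 split equally: $6,060 each.
Remainder $62,320 by profit-interest units (total 45): Andrade 27,697.78 → $27,700; Tam 6,924.44 → $6,925; Delacroix 22,158.22 → $22,160; Orozco 5,539.56 → $5,540.
Rounding difference −$5 on remainder applied to Andrade.
Totals: Andrade $6,060 + $27,695 = $33,755; Tam $6,060 + $6,925 = $12,985; Delacroix $6,060 + $22,160 = $28,220; Orozco $6,060 + $5,540 = $11,600.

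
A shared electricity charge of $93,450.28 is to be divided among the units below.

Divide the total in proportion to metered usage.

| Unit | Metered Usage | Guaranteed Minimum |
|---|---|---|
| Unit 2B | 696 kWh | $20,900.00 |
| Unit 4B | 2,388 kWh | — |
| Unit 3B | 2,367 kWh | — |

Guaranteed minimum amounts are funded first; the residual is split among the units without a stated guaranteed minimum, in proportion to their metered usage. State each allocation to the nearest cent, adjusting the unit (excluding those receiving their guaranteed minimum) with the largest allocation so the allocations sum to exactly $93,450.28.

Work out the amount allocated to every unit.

Fund the minimums — Unit 2B $20,900.00. Balance $72,550.28.
Balance split over remaining metered usage 4,755: Unit 4B 36,435.3457 → $36,435.35; Unit 3B 36,114.9343 → $36,114.93.

Unit 2B: $20,900.00; Unit 4B: $36,435.35; Unit 3B: $36,114.93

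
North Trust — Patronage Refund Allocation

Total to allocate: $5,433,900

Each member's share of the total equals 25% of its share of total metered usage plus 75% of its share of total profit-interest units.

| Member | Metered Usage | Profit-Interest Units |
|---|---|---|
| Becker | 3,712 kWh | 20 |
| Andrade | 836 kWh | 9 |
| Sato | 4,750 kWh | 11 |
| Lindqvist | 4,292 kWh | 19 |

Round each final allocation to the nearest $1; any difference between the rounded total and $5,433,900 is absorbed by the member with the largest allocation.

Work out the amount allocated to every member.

Totals — metered usage 13,590, profit-interest units 59.
Combined weights (25% metered usage + 75% profit-interest units): Becker 0.3225; Andrade 0.1298; Sato 0.2272; Lindqvist 0.3205.
Unrounded shares: Becker 1,752,556.60; Andrade 705,242.70; Sato 1,234,641.501; Lindqvist 1,741,459.19.
At nearest $1: Becker $1,752,557; Andrade $705,243; Sato $1,234,642; Lindqvist $1,741,459. Sum = $5,433,901.
Difference $5,433,900 − $5,433,901 = −$1 applied to largest allocation (Becker): Becker becomes $1,752,556.

Becker: $1,752,556 · Andrade: $705,243 · Sato: $1,234,642 · Lindqvist: $1,741,459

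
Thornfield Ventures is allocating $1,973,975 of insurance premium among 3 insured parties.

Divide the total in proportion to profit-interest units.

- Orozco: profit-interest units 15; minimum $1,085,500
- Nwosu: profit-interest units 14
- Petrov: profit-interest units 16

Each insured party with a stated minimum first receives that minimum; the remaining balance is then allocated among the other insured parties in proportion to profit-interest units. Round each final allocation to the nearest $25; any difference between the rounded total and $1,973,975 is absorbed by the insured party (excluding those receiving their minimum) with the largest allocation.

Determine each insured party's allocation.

Fund the minimums — Orozco $1,085,500. Remaining pool $888,475.
Remaining pool split over remaining profit-interest units 30: Nwosu 414,621.67 → $414,625; Petrov 473,853.33 → $473,850.

Orozco: $1,085,500; Nwosu: $414,625; Petrov: $473,850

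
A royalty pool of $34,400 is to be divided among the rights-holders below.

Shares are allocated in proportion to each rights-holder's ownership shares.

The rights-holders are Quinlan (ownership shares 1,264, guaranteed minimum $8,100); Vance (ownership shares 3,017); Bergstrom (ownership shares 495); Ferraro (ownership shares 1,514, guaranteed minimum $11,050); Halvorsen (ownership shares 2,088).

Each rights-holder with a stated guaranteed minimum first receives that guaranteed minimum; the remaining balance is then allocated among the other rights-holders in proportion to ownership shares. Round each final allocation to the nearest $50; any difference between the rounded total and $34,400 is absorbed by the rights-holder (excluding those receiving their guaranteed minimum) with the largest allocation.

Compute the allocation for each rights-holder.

Guaranteed amounts: Quinlan $8,100; Ferraro $11,050. Balance $15,250.
Balance split over remaining ownership shares 5,600: Vance 8,215.94 → $8,200; Bergstrom 1,347.99 → $1,350; Halvorsen 5,686.07 → $5,700.

Quinlan: $8,100 | Vance: $8,200 | Bergstrom: $1,350 | Ferraro: $11,050 | Halvorsen: $5,700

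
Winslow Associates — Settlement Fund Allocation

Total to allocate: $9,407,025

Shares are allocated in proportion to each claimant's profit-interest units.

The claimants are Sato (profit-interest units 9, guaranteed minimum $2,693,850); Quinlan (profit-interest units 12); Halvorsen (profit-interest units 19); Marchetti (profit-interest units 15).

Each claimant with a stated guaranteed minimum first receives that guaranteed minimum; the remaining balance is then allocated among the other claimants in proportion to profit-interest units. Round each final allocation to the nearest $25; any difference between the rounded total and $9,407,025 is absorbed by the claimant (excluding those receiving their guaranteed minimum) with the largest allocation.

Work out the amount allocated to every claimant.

Sato: $2,693,850; Quinlan: $1,751,275; Halvorsen: $2,772,825; Marchetti: $2,189,075

Minimums first: Sato $2,693,850. Residual $6,713,175.
Residual split over remaining profit-interest units 46: Quinlan 1,751,263.04 → $1,751,275; Halvorsen 2,772,833.15 → $2,772,825; Marchetti 2,189,078.80 → $2,189,075.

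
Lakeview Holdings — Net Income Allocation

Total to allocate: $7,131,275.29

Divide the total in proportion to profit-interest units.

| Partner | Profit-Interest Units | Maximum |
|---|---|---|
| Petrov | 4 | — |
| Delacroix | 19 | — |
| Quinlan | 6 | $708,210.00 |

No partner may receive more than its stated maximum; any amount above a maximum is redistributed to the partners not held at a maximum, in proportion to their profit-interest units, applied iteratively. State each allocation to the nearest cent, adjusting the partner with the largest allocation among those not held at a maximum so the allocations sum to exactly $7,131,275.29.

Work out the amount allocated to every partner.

Petrov: $1,117,054.83; Delacroix: $5,306,010.46; Quinlan: $708,210.00

Sum of profit-interest units: 29.
Pro-rata shares before constraints: Petrov 983,624.1779; Delacroix 4,672,214.8452; Quinlan 1,475,436.2669.
Held at cap: Quinlan ($708,210.00); residual $6,423,065.29 reallocated over remaining profit-interest units 23.
Remaining shares: Petrov 1,117,054.8330 → $1,117,054.83; Delacroix 5,306,010.4570 → $5,306,010.46.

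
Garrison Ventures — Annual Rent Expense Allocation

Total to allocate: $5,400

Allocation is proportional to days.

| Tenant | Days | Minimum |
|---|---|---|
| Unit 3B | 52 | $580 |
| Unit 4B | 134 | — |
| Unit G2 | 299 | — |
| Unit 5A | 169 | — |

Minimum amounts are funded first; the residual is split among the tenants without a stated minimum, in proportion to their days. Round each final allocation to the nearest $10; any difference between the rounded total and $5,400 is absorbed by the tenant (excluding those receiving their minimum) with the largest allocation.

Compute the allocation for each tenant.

Fund the minimums — Unit 3B $580. Remaining pool $4,820.
Remaining pool split over remaining days 602: Unit 4B 1,072.89 → $1,070; Unit G2 2,393.99 → $2,390; Unit 5A 1,353.12 → $1,350.
Rounding difference +$10 applied to Unit G2 → $2,400.

Unit 3B: $580; Unit 4B: $1,070; Unit G2: $2,400; Unit 5A: $1,350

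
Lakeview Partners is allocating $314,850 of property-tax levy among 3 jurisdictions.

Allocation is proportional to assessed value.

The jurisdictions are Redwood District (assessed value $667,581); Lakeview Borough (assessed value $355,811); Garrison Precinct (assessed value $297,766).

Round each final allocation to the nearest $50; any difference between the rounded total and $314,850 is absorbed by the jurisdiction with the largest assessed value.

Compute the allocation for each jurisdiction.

Assessed value total: 667,581 + 355,811 + 297,766 = 1,321,158.
Unrounded shares: Redwood District 159,093.67; Lakeview Borough 84,794.62; Garrison Precinct 70,961.71.
Rounded to nearest $50: Redwood District $159,100; Lakeview Borough $84,800; Garrison Precinct $70,950. Sum = $314,850.
No rounding difference to absorb.

Redwood District: $159,100 · Lakeview Borough: $84,800 · Garrison Precinct: $70,950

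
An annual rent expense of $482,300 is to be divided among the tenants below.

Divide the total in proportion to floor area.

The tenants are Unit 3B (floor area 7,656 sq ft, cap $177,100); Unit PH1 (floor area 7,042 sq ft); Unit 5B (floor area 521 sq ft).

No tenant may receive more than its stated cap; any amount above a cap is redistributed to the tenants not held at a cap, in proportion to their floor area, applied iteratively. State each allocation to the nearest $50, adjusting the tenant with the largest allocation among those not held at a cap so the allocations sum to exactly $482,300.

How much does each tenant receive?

Unit 3B: $177,100 | Unit PH1: $284,200 | Unit 5B: $21,000

Total floor area = 15,219.
Pro-rata shares before constraints: Unit 3B 242,623.62; Unit PH1 223,165.56; Unit 5B 16,510.83.
Capped: Unit 3B ($177,100); balance $305,200 reallocated over remaining floor area 7,563.
Redistributed shares: Unit PH1 284,175.38 → $284,200; Unit 5B 21,024.62 → $21,000.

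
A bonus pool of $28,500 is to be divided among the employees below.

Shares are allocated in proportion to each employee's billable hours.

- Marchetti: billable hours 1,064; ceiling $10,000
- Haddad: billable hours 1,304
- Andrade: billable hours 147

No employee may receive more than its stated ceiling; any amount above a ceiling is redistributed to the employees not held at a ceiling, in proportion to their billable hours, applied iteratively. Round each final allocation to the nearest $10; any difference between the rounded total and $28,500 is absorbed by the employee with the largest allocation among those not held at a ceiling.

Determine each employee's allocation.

Total billable hours = 2,515.
Pro-rata shares before constraints: Marchetti 12,057.26; Haddad 14,776.94; Andrade 1,665.81.
Capped: Marchetti ($10,000); balance $18,500 reallocated over remaining billable hours 1,451.
Remaining shares: Haddad 16,625.78 → $16,630; Andrade 1,874.22 → $1,870.

Marchetti: $10,000; Haddad: $16,630; Andrade: $1,870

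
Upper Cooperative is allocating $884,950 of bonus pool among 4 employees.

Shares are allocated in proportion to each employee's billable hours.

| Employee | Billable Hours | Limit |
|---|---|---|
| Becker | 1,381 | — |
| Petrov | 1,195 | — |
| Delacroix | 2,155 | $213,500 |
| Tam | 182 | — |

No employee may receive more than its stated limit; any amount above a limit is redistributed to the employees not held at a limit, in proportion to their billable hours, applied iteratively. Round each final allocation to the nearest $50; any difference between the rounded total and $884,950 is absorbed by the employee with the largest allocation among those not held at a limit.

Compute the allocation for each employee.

Becker: $336,200 | Petrov: $290,950 | Delacroix: $213,500 | Tam: $44,300

Total billable hours = 4,913.
Pro-rata shares before constraints: Becker 248,751.47; Petrov 215,248.37; Delacroix 388,167.57; Tam 32,782.60.
Cap binds for Delacroix ($213,500); residual $671,450 reallocated over remaining billable hours 2,758.
Shares after redistribution: Becker 336,211.91 → $336,200; Petrov 290,929.21 → $290,950; Tam 44,308.88 → $44,300.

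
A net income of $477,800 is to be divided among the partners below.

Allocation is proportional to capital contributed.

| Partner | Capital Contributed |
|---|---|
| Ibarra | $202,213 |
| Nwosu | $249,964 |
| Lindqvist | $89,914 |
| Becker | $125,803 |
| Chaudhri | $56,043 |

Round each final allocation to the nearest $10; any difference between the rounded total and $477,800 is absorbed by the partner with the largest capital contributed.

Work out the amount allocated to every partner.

Ibarra: $133,460; Nwosu: $164,980; Lindqvist: $59,340; Becker: $83,030; Chaudhri: $36,990

Combined capital contributed = 202,213 + 249,964 + 89,914 + 125,803 + 56,043 = 723,937.
Proportional shares: Ibarra 133,461.02; Nwosu 164,976.79; Lindqvist 59,343.44; Becker 83,030.25; Chaudhri 36,988.50.
After rounding ($10): Ibarra $133,460; Nwosu $164,980; Lindqvist $59,340; Becker $83,030; Chaudhri $36,990. Sum = $477,800.
Sum already equals the total — no adjustment.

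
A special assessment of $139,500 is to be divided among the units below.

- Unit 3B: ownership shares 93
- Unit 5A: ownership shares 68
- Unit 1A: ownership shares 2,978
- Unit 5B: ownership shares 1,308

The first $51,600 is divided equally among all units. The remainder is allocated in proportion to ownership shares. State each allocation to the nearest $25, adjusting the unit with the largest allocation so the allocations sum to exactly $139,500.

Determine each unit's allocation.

Unit 3B: $14,750 · Unit 5A: $14,250 · Unit 1A: $71,750 · Unit 5B: $38,750

$51,600 shared equally gives $12,900 per unit.
Remainder $87,900 by ownership shares (total 4,447): Unit 3B 1,838.25 → $1,850; Unit 5A 1,344.10 → $1,350; Unit 1A 58,863.55 → $58,875; Unit 5B 25,854.10 → $25,850.
Rounding difference −$25 on remainder applied to Unit 1A.
Totals: Unit 3B $12,900 + $1,850 = $14,750; Unit 5A $12,900 + $1,350 = $14,250; Unit 1A $12,900 + $58,850 = $71,750; Unit 5B $12,900 + $25,850 = $38,750.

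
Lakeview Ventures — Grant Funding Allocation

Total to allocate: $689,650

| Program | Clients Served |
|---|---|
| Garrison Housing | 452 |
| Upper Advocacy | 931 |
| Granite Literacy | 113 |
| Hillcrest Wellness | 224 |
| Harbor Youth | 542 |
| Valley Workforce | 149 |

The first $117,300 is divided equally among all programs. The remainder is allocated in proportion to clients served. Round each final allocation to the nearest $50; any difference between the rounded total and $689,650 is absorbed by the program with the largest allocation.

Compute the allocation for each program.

$117,300 shared equally gives $19,550 per program.
Remainder $572,350 by clients served (total 2,411): Garrison Housing 107,300.79 → $107,300; Upper Advocacy 221,011.14 → $221,000; Granite Literacy 26,825.20 → $26,850; Hillcrest Wellness 53,175.61 → $53,200; Harbor Youth 128,665.99 → $128,650; Valley Workforce 35,371.28 → $35,350.
Totals: Garrison Housing $19,550 + $107,300 = $126,850; Upper Advocacy $19,550 + $221,000 = $240,550; Granite Literacy $19,550 + $26,850 = $46,400; Hillcrest Wellness $19,550 + $53,200 = $72,750; Harbor Youth $19,550 + $128,650 = $148,200; Valley Workforce $19,550 + $35,350 = $54,900.

Garrison Housing: $126,850; Upper Advocacy: $240,550; Granite Literacy: $46,400; Hillcrest Wellness: $72,750; Harbor Youth: $148,200; Valley Workforce: $54,900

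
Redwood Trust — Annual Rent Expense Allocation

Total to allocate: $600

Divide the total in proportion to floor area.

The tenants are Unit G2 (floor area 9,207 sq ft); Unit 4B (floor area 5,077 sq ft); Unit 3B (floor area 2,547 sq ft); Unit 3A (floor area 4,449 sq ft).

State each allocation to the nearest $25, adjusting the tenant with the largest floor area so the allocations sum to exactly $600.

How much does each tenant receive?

Unit G2: $250; Unit 4B: $150; Unit 3B: $75; Unit 3A: $125

Total floor area = 9,207 + 5,077 + 2,547 + 4,449 = 21,280.
Proportional shares: Unit G2 259.60; Unit 4B 143.15; Unit 3B 71.81; Unit 3A 125.44.
At nearest $25: Unit G2 $250; Unit 4B $150; Unit 3B $75; Unit 3A $125. Sum = $600.
No rounding difference to absorb.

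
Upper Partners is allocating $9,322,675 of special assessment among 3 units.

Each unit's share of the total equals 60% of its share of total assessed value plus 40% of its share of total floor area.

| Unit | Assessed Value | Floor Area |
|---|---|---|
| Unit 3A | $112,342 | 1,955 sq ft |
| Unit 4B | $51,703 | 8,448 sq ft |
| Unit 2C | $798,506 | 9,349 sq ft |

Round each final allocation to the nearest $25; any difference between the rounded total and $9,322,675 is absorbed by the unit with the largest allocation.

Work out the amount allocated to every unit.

Unit 3A: $1,021,950 · Unit 4B: $1,895,400 · Unit 2C: $6,405,325

Assessed value total 962,551; floor area total 19,752.
Blended shares (60% assessed value + 40% floor area): Unit 3A 0.1096; Unit 4B 0.2033; Unit 2C 0.6871.
Pro-rata amounts: Unit 3A 1,021,938.52; Unit 4B 1,895,394.39; Unit 2C 6,405,342.09.
After rounding ($25): Unit 3A $1,021,950; Unit 4B $1,895,400; Unit 2C $6,405,350. Sum = $9,322,700.
Difference $9,322,675 − $9,322,700 = −$25 applied to largest allocation (Unit 2C): Unit 2C becomes $6,405,325.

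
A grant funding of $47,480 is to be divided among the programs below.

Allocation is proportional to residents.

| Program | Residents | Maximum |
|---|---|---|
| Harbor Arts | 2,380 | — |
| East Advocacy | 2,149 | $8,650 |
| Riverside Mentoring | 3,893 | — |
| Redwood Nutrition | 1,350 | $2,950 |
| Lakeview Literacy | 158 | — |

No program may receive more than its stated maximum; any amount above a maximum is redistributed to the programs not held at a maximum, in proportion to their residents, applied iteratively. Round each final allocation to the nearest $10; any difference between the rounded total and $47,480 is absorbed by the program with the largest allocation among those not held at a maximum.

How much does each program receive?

Sum of residents: 9,930.
Pro-rata shares before constraints: Harbor Arts 11,379.90; East Advocacy 10,275.38; Riverside Mentoring 18,614.26; Redwood Nutrition 6,454.98; Lakeview Literacy 755.47.
Capped: East Advocacy ($8,650), Redwood Nutrition ($2,950); remaining pool $35,880 reallocated over remaining residents 6,431.
Redistributed shares: Harbor Arts 13,278.56 → $13,280; Riverside Mentoring 21,719.93 → $21,720; Lakeview Literacy 881.52 → $880.

Harbor Arts: $13,280 | East Advocacy: $8,650 | Riverside Mentoring: $21,720 | Redwood Nutrition: $2,950 | Lakeview Literacy: $880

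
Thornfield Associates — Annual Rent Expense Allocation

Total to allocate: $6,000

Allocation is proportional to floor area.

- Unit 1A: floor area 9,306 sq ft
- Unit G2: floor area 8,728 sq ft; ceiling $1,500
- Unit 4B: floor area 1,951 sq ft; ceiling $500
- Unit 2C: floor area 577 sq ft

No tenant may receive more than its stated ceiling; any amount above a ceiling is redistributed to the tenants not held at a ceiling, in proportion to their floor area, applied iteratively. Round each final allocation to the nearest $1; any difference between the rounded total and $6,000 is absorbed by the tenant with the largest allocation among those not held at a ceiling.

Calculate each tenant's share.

Total floor area = 20,562.
Proportional shares (ignoring caps): Unit 1A 2,715.49; Unit G2 2,546.83; Unit 4B 569.30; Unit 2C 168.37.
Cap binds for Unit G2 ($1,500), Unit 4B ($500); balance $4,000 reallocated over remaining floor area 9,883.
Shares after redistribution: Unit 1A 3,766.47 → $3,766; Unit 2C 233.53 → $234.

Unit 1A: $3,766 | Unit G2: $1,500 | Unit 4B: $500 | Unit 2C: $234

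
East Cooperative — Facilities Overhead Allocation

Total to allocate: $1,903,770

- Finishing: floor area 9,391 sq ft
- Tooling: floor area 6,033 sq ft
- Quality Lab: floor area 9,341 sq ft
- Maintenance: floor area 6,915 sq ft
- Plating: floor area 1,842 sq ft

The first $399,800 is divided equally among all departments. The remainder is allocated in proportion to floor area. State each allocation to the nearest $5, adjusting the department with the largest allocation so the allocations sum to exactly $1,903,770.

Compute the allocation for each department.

Finishing: $501,290 · Tooling: $350,630 · Quality Lab: $499,045 · Maintenance: $390,205 · Plating: $162,600

Equal tier: $399,800 ÷ 5 = $79,960 apiece.
Remainder $1,503,970 by floor area (total 33,522): Finishing 421,328.75 → $421,330; Tooling 270,671.53 → $270,670; Quality Lab 419,085.49 → $419,085; Maintenance 310,242.60 → $310,245; Plating 82,641.63 → $82,640.
Totals: Finishing $79,960 + $421,330 = $501,290; Tooling $79,960 + $270,670 = $350,630; Quality Lab $79,960 + $419,085 = $499,045; Maintenance $79,960 + $310,245 = $390,205; Plating $79,960 + $82,640 = $162,600.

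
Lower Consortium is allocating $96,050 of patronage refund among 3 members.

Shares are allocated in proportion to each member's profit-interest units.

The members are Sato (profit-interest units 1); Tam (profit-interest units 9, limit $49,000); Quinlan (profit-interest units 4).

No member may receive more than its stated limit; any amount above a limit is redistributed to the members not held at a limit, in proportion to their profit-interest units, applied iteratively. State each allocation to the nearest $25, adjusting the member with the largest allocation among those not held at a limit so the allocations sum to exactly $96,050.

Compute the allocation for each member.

Sato: $9,400 · Tam: $49,000 · Quinlan: $37,650

Sum of profit-interest units: 14.
Proportional shares (ignoring caps): Sato 6,860.71; Tam 61,746.43; Quinlan 27,442.86.
Held at cap: Tam ($49,000); balance $47,050 reallocated over remaining profit-interest units 5.
Redistributed shares: Sato 9,410.00 → $9,400; Quinlan 37,640.00 → $37,650.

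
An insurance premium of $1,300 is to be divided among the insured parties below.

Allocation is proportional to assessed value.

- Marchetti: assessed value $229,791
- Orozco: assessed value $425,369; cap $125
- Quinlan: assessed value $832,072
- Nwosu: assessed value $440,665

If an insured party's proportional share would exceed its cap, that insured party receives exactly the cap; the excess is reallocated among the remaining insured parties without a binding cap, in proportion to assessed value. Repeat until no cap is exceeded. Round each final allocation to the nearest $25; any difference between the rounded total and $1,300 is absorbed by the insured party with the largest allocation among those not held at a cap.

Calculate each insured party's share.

Marchetti: $175 | Orozco: $125 | Quinlan: $650 | Nwosu: $350

Combined assessed value = 1,927,897.
Unconstrained shares: Marchetti 154.95; Orozco 286.83; Quinlan 561.07; Nwosu 297.14.
Cap binds for Orozco ($125); balance $1,175 reallocated over remaining assessed value 1,502,528.
Shares after redistribution: Marchetti 179.70 → $175; Quinlan 650.69 → $650; Nwosu 344.61 → $350.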